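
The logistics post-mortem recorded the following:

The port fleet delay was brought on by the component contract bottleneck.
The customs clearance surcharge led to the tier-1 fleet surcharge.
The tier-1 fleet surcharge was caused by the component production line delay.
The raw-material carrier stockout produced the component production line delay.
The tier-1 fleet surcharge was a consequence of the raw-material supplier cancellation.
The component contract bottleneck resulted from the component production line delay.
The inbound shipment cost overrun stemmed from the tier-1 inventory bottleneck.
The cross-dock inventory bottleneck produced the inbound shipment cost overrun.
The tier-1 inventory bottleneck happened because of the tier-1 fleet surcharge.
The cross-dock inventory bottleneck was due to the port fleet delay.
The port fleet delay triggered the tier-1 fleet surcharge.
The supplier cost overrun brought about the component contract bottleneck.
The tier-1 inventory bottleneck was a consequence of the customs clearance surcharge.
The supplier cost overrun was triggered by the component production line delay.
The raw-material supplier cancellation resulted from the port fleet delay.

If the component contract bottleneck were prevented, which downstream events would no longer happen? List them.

the cross-dock inventory bottleneck, the port fleet delay, the raw-material supplier cancellation

Downstream of the component contract bottleneck: the port fleet delay, the raw-material supplier cancellation, the tier-1 fleet surcharge, the tier-1 inventory bottleneck, the cross-dock inventory bottleneck, the inbound shipment cost overrun.
Of those, still caused via another path: the tier-1 fleet surcharge, the tier-1 inventory bottleneck, the inbound shipment cost overrun.
The remainder have no surviving cause.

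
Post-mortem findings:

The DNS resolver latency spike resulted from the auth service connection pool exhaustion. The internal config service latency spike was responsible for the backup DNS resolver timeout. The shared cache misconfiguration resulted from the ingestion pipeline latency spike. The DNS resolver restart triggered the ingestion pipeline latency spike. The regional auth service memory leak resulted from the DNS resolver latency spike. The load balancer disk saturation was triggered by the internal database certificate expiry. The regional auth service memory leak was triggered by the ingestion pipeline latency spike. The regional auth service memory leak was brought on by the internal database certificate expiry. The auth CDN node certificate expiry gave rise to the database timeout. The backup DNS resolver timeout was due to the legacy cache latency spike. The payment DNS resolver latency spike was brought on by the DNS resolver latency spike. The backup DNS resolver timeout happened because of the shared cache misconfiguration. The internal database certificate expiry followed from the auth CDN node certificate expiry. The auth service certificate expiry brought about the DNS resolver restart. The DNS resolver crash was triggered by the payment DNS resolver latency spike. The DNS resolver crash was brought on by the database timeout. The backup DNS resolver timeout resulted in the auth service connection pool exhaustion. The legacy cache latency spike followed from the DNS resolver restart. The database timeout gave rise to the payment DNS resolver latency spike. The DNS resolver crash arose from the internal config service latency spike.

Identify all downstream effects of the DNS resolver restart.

Direct effects: the ingestion pipeline latency spike, the legacy cache latency spike.
2 steps out: the shared cache misconfiguration, the backup DNS resolver timeout, the regional auth service memory leak.
3 steps out: the auth service connection pool exhaustion.
4 steps out: the DNS resolver latency spike.
5 steps out: the payment DNS resolver latency spike.
6 steps out: the DNS resolver crash.
Not reachable from it: the auth CDN node certificate expiry, the internal database certificate expiry, the internal config service latency spike, the load balancer disk saturation, the auth service certificate expiry, the database timeout.

the DNS resolver crash, the DNS resolver latency spike, the auth service connection pool exhaustion, the backup DNS resolver timeout, the ingestion pipeline latency spike, the legacy cache latency spike, the payment DNS resolver latency spike, the regional auth service memory leak, the shared cache misconfiguration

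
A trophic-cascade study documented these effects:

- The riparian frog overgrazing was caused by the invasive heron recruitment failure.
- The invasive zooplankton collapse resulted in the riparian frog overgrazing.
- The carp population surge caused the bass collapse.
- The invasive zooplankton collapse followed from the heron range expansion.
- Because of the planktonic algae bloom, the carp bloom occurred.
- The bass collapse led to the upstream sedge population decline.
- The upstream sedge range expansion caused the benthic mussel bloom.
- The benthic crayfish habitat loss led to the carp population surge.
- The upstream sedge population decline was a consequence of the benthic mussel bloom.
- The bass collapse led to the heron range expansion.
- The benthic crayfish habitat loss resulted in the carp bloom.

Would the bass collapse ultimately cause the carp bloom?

No

The bass collapse leads to the heron range expansion, the invasive zooplankton collapse, the riparian frog overgrazing, the upstream sedge population decline; the carp bloom is not among them.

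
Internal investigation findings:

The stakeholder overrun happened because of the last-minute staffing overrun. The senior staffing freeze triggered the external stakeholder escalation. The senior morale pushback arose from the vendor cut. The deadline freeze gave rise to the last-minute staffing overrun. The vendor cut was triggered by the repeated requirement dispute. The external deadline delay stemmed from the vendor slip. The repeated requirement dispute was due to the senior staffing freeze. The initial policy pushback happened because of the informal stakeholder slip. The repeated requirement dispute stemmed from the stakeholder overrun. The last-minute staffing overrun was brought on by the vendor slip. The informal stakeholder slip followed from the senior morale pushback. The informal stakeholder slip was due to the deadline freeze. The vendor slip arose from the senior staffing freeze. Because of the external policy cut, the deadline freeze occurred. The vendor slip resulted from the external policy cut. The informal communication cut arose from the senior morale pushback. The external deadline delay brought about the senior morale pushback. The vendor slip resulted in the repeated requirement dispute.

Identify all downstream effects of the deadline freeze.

the informal communication cut, the informal stakeholder slip, the initial policy pushback, the last-minute staffing overrun, the repeated requirement dispute, the senior morale pushback, the stakeholder overrun, the vendor cut

Direct effects: the last-minute staffing overrun, the informal stakeholder slip.
2 steps out: the stakeholder overrun, the initial policy pushback.
3 steps out: the repeated requirement dispute.
4 steps out: the vendor cut.
5 steps out: the senior morale pushback.
6 steps out: the informal communication cut.
Not reachable from it: the senior staffing freeze, the external policy cut, the vendor slip, the external stakeholder escalation, the external deadline delay.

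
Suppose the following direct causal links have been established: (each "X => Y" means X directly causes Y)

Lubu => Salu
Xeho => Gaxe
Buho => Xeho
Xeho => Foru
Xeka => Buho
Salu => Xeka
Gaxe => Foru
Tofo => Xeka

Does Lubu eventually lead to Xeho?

There is a causal chain: Lubu → Salu → Xeka → Buho → Xeho.

Yes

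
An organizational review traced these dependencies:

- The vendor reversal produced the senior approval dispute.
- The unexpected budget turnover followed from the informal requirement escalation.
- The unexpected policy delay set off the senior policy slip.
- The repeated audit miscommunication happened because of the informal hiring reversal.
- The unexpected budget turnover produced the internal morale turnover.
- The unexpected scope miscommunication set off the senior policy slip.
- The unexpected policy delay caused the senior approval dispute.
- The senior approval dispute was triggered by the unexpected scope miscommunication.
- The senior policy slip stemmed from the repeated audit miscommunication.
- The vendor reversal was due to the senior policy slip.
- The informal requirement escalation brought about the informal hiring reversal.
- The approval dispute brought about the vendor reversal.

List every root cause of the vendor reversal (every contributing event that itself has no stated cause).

Tracing upstream from the vendor reversal: the vendor reversal ← the senior policy slip ← the repeated audit miscommunication ← the informal hiring reversal ← the informal requirement escalation.
A separate upstream branch: the vendor reversal ← the senior policy slip ← the unexpected policy delay.
A separate upstream branch: the vendor reversal ← the senior policy slip ← the unexpected scope miscommunication.
A separate upstream branch: the vendor reversal ← the approval dispute.
Each of those chain origins has no stated cause.

the approval dispute, the informal requirement escalation, the unexpected policy delay, the unexpected scope miscommunication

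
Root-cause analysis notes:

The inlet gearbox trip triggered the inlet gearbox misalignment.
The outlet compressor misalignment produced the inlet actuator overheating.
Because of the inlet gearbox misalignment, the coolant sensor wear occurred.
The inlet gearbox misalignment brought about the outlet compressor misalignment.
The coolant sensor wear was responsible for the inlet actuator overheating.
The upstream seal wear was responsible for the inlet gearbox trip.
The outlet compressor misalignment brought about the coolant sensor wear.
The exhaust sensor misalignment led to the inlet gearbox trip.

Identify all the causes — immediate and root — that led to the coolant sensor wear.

Immediate causes of the coolant sensor wear: the inlet gearbox misalignment, the outlet compressor misalignment.
Further upstream: the exhaust sensor misalignment, the upstream seal wear, the inlet gearbox trip.

the exhaust sensor misalignment, the inlet gearbox misalignment, the inlet gearbox trip, the outlet compressor misalignment, the upstream seal wear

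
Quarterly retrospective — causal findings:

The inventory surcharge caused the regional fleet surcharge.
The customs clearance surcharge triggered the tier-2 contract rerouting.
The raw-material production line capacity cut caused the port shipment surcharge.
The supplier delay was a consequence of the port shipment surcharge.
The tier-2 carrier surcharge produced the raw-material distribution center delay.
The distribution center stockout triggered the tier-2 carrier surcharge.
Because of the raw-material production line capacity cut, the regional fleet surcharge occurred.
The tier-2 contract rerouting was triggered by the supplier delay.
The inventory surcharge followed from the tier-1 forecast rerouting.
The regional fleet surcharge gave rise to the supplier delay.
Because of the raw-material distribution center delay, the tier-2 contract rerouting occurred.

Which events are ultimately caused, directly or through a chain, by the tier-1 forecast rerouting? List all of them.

Direct effects: the inventory surcharge.
2 steps out: the regional fleet surcharge.
3 steps out: the supplier delay.
4 steps out: the tier-2 contract rerouting.
Not reachable from it: the distribution center stockout, the raw-material production line capacity cut, the tier-2 carrier surcharge, the customs clearance surcharge, the port shipment surcharge, the raw-material distribution center delay.

the inventory surcharge, the regional fleet surcharge, the supplier delay, the tier-2 contract rerouting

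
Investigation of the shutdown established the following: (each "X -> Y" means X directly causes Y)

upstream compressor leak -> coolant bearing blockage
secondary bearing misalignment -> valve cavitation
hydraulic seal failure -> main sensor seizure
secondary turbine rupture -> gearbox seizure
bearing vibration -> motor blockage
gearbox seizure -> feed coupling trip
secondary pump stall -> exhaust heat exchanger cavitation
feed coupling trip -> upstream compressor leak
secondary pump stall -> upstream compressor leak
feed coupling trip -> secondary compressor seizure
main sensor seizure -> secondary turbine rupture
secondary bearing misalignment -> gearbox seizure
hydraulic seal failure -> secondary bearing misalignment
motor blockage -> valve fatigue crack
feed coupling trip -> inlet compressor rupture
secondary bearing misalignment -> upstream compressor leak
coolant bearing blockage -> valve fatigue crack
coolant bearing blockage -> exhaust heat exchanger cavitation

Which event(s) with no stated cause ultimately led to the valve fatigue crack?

Tracing upstream from the valve fatigue crack: the valve fatigue crack ← the coolant bearing blockage ← the upstream compressor leak ← the secondary bearing misalignment ← the hydraulic seal failure.
A separate upstream branch: the valve fatigue crack ← the coolant bearing blockage ← the upstream compressor leak ← the secondary pump stall.
A separate upstream branch: the valve fatigue crack ← the motor blockage ← the bearing vibration.
Each of those chain origins has no stated cause.

the bearing vibration, the hydraulic seal failure, the secondary pump stall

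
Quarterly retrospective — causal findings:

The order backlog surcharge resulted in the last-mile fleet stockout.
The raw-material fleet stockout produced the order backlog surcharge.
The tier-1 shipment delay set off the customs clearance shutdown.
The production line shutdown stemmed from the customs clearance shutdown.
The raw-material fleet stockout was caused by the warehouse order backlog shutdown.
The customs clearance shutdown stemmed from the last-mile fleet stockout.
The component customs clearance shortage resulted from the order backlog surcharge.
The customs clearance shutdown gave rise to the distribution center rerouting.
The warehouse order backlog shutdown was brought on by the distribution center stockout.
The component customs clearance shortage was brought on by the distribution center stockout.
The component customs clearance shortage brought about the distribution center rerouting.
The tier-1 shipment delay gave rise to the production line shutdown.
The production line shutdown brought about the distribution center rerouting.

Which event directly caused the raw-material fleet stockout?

the warehouse order backlog shutdown

Upstream contributors include the distribution center stockout, but only the warehouse order backlog shutdown feeds directly into the raw-material fleet stockout.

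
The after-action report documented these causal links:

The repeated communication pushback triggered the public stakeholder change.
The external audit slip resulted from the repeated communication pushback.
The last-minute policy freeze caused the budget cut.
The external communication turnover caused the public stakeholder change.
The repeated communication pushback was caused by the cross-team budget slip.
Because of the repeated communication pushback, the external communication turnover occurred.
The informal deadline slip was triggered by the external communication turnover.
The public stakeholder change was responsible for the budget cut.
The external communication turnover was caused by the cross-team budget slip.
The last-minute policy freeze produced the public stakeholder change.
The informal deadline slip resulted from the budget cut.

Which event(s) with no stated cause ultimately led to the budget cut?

the cross-team budget slip, the last-minute policy freeze

Tracing upstream from the budget cut: the budget cut ← the public stakeholder change ← the repeated communication pushback ← the cross-team budget slip.
A separate upstream branch: the budget cut ← the last-minute policy freeze.
Each of those chain origins has no stated cause.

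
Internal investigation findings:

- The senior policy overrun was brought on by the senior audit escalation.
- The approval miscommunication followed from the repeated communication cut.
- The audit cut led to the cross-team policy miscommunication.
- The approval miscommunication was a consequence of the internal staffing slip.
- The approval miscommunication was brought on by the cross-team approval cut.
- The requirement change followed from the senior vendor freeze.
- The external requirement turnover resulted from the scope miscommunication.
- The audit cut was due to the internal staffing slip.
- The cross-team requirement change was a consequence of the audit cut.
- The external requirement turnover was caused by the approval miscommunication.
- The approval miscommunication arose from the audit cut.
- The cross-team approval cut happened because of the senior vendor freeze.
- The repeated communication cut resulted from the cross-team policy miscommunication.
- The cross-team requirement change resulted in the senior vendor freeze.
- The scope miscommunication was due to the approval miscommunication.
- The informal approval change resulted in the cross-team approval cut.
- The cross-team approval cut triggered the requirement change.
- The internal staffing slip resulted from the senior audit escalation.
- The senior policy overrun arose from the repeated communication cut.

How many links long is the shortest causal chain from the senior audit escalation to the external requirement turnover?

3

Shortest chain: the senior audit escalation → the internal staffing slip → the approval miscommunication → the external requirement turnover.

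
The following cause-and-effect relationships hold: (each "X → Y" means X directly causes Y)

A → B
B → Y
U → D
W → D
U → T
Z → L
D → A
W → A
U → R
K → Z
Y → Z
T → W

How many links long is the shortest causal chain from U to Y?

4

Shortest chain: U → D → A → B → Y.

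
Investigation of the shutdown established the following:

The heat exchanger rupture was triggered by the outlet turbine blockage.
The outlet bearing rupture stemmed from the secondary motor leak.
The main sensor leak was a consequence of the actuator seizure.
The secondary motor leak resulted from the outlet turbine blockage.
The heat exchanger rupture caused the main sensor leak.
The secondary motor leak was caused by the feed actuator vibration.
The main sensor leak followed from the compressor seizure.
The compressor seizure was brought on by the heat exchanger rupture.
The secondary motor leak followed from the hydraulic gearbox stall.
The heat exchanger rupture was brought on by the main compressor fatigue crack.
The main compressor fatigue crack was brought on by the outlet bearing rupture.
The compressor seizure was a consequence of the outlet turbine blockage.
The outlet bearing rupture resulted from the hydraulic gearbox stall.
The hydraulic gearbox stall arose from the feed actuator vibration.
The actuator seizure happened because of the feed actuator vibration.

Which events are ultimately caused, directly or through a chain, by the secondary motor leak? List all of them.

Direct effects: the outlet bearing rupture.
2 steps out: the main compressor fatigue crack.
3 steps out: the heat exchanger rupture.
4 steps out: the compressor seizure, the main sensor leak.
Not reachable from it: the outlet turbine blockage, the feed actuator vibration, the hydraulic gearbox stall, the actuator seizure.

the compressor seizure, the heat exchanger rupture, the main compressor fatigue crack, the main sensor leak, the outlet bearing rupture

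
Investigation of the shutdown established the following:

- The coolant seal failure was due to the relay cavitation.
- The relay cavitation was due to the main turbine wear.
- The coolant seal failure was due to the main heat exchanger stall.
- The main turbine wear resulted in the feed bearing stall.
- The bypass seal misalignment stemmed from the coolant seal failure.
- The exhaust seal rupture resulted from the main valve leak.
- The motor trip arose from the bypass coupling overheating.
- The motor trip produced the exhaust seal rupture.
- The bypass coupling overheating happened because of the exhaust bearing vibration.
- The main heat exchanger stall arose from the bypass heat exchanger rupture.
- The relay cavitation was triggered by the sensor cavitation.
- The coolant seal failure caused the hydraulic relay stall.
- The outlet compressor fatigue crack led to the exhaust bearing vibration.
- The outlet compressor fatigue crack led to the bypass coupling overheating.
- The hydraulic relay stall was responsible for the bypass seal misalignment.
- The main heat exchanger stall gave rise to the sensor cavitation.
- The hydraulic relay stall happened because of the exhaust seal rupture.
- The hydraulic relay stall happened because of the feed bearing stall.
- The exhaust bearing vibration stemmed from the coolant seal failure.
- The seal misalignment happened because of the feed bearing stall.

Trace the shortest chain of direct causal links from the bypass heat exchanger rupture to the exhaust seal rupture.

the bypass heat exchanger rupture → the main heat exchanger stall → the coolant seal failure → the exhaust bearing vibration → the bypass coupling overheating → the motor trip → the exhaust seal rupture

the bypass heat exchanger rupture → the main heat exchanger stall
the main heat exchanger stall → the coolant seal failure
the coolant seal failure → the exhaust bearing vibration
the exhaust bearing vibration → the bypass coupling overheating
the bypass coupling overheating → the motor trip
the motor trip → the exhaust seal rupture
Length: 6 steps.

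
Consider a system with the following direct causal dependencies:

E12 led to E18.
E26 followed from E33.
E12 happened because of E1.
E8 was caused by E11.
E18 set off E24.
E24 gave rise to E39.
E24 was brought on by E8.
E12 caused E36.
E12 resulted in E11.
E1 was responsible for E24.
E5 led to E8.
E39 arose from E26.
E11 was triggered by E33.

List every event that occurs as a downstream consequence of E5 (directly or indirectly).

E24, E39, E8

Direct effects: E8.
2 steps out: E24.
3 steps out: E39.
Not reachable from it: E1, E33, E12, E36, E11, E18, E26.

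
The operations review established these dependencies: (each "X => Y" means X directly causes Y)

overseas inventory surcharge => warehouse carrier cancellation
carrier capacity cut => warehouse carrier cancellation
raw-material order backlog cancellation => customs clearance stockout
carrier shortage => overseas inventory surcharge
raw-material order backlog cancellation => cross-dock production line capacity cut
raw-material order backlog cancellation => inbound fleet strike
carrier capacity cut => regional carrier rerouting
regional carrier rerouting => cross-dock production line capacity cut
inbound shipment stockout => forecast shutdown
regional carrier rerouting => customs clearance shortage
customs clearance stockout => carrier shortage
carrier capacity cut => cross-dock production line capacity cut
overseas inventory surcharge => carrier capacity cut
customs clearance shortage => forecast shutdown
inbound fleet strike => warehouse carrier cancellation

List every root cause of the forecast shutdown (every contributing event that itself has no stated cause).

the inbound shipment stockout, the raw-material order backlog cancellation

Tracing upstream from the forecast shutdown: the forecast shutdown ← the customs clearance shortage ← the regional carrier rerouting ← the carrier capacity cut ← the overseas inventory surcharge ← the carrier shortage ← the customs clearance stockout ← the raw-material order backlog cancellation.
A separate upstream branch: the forecast shutdown ← the inbound shipment stockout.
Each of those chain origins has no stated cause.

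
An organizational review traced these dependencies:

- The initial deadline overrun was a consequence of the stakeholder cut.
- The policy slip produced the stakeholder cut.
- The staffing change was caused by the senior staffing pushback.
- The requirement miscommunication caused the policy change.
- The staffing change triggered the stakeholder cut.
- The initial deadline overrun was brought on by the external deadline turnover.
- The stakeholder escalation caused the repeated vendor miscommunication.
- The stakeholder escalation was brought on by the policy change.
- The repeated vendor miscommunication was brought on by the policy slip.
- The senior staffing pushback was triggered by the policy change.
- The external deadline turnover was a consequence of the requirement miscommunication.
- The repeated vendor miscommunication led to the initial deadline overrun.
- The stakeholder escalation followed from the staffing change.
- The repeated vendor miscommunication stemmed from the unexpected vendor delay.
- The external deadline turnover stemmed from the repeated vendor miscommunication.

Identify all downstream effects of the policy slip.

Direct effects: the repeated vendor miscommunication, the stakeholder cut.
2 steps out: the external deadline turnover, the initial deadline overrun.
Not reachable from it: the requirement miscommunication, the policy change, the unexpected vendor delay, the senior staffing pushback, the staffing change, the stakeholder escalation.

the external deadline turnover, the initial deadline overrun, the repeated vendor miscommunication, the stakeholder cut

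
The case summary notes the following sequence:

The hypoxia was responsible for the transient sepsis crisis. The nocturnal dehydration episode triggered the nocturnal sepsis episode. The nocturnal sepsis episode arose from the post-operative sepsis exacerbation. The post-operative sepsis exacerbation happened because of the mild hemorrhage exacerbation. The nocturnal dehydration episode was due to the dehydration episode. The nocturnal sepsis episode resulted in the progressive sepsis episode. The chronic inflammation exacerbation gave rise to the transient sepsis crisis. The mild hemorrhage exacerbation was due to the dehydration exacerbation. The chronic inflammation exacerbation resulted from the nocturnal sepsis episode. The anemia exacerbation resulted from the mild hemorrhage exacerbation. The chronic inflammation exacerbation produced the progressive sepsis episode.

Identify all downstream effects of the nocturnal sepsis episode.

Direct effects: the chronic inflammation exacerbation, the progressive sepsis episode.
2 steps out: the transient sepsis crisis.
Not reachable from it: the dehydration exacerbation, the dehydration episode, the mild hemorrhage exacerbation, the anemia exacerbation, the nocturnal dehydration episode, the post-operative sepsis exacerbation, the hypoxia.

the chronic inflammation exacerbation, the progressive sepsis episode, the transient sepsis crisis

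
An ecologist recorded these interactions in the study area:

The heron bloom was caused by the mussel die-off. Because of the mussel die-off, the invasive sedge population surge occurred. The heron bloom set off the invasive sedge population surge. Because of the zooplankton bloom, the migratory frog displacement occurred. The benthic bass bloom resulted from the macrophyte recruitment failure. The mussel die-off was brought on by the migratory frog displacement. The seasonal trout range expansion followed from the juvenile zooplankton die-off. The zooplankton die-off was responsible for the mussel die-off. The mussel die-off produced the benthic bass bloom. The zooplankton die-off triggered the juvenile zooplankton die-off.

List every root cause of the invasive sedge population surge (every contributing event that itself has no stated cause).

Tracing upstream from the invasive sedge population surge: the invasive sedge population surge ← the mussel die-off ← the zooplankton die-off.
A separate upstream branch: the invasive sedge population surge ← the mussel die-off ← the migratory frog displacement ← the zooplankton bloom.
Each of those chain origins has no stated cause.

the zooplankton bloom, the zooplankton die-off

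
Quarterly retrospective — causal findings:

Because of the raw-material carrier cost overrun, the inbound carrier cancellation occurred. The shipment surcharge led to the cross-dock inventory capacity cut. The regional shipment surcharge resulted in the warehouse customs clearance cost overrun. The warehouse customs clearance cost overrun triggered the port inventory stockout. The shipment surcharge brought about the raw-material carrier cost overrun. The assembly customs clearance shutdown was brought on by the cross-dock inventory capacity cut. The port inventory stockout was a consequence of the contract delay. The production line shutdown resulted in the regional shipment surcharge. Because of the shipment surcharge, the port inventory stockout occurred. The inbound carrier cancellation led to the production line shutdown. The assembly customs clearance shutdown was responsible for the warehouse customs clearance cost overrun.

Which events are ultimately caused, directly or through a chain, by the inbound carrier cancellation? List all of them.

Direct effects: the production line shutdown.
2 steps out: the regional shipment surcharge.
3 steps out: the warehouse customs clearance cost overrun.
4 steps out: the port inventory stockout.
Not reachable from it: the shipment surcharge, the cross-dock inventory capacity cut, the raw-material carrier cost overrun, the assembly customs clearance shutdown, the contract delay.

the port inventory stockout, the production line shutdown, the regional shipment surcharge, the warehouse customs clearance cost overrun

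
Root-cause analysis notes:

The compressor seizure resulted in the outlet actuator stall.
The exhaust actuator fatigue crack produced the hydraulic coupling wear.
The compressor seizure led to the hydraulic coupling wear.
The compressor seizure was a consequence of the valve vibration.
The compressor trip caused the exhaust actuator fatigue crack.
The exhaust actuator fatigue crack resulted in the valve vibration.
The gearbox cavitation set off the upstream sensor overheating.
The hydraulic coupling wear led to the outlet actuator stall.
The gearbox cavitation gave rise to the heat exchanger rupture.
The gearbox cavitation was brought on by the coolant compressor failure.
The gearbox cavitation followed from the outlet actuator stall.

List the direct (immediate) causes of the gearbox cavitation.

the coolant compressor failure, the outlet actuator stall

Upstream contributors include the compressor trip, the exhaust actuator fatigue crack, the valve vibration, the compressor seizure, the hydraulic coupling wear, but only the coolant compressor failure, the outlet actuator stall feed directly into the gearbox cavitation.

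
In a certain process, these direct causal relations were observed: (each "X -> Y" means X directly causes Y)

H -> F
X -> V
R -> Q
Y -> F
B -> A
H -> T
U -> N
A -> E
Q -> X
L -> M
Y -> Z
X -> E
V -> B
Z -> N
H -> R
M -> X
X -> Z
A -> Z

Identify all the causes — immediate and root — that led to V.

H, L, M, Q, R, X

Immediate cause of V: X.
Further upstream: H, L, M, R, Q.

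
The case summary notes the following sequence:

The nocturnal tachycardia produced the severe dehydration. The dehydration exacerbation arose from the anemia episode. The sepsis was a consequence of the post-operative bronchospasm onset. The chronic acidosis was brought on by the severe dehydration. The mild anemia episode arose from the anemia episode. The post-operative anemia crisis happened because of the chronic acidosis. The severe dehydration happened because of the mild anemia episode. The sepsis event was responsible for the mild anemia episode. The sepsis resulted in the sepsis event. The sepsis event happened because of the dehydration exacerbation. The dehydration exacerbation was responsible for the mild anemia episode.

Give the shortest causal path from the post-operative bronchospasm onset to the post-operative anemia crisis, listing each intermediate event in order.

the post-operative bronchospasm onset → the sepsis
the sepsis → the sepsis event
the sepsis event → the mild anemia episode
the mild anemia episode → the severe dehydration
the severe dehydration → the chronic acidosis
the chronic acidosis → the post-operative anemia crisis
Length: 6 steps.

the post-operative bronchospasm onset → the sepsis → the sepsis event → the mild anemia episode → the severe dehydration → the chronic acidosis → the post-operative anemia crisis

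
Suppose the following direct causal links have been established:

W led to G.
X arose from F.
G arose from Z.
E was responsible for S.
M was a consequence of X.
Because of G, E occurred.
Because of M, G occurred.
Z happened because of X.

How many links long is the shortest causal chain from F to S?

Shortest chain: F → X → M → G → E → S.

5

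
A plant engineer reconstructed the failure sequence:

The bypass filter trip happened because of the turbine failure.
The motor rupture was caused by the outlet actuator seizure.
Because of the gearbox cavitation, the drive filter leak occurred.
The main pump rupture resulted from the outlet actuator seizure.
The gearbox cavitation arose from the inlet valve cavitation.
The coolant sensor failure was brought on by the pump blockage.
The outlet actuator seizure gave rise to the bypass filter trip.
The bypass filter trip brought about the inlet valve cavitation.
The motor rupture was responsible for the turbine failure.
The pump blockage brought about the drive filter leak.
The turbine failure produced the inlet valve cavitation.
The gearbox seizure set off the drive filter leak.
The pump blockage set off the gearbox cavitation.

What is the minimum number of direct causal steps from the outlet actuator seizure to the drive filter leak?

4

Shortest chain: the outlet actuator seizure → the bypass filter trip → the inlet valve cavitation → the gearbox cavitation → the drive filter leak.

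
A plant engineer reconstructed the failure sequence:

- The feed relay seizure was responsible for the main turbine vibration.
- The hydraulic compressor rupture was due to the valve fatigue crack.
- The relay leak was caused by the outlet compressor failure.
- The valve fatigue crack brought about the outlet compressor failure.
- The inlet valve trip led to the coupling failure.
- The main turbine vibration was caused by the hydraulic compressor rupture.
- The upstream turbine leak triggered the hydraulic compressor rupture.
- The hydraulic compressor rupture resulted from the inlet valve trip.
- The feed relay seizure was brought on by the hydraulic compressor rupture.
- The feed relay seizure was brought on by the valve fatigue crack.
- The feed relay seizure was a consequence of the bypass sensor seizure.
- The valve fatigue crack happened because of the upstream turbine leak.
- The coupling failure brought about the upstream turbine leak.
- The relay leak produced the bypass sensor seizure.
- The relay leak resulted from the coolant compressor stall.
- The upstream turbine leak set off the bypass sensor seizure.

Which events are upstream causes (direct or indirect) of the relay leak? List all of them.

Immediate causes of the relay leak: the outlet compressor failure, the coolant compressor stall.
Further upstream: the inlet valve trip, the coupling failure, the upstream turbine leak, the valve fatigue crack.

the coolant compressor stall, the coupling failure, the inlet valve trip, the outlet compressor failure, the upstream turbine leak, the valve fatigue crack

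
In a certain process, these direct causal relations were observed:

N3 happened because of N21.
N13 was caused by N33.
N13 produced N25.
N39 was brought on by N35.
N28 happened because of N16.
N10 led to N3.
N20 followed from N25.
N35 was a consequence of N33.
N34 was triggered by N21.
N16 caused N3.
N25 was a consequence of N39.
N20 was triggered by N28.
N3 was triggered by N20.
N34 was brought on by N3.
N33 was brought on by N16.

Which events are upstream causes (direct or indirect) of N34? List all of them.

N10, N13, N16, N20, N21, N25, N28, N3, N33, N35, N39

Immediate causes of N34: N21, N3.
Further upstream: N16, N28, N33, N13, N35, N39, N10, N25, N20.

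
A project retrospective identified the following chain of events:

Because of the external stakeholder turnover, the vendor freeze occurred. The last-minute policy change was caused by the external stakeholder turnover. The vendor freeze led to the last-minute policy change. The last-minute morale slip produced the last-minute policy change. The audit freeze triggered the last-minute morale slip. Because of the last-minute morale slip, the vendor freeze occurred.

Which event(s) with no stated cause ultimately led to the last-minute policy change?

Tracing upstream from the last-minute policy change: the last-minute policy change ← the last-minute morale slip ← the audit freeze.
A separate upstream branch: the last-minute policy change ← the external stakeholder turnover.
Each of those chain origins has no stated cause.

the audit freeze, the external stakeholder turnover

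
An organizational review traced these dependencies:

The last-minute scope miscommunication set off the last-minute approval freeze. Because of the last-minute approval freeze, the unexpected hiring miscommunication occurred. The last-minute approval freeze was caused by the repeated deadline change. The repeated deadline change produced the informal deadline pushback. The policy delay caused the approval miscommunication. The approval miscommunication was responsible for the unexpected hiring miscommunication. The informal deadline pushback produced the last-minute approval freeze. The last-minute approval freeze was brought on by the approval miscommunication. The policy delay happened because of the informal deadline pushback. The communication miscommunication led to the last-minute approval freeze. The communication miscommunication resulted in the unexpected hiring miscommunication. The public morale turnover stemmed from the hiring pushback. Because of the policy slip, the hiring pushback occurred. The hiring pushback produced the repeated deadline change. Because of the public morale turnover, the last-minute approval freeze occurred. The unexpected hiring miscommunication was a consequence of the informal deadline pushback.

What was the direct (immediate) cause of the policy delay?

Upstream contributors include the policy slip, the hiring pushback, the repeated deadline change, but only the informal deadline pushback feeds directly into the policy delay.

the informal deadline pushback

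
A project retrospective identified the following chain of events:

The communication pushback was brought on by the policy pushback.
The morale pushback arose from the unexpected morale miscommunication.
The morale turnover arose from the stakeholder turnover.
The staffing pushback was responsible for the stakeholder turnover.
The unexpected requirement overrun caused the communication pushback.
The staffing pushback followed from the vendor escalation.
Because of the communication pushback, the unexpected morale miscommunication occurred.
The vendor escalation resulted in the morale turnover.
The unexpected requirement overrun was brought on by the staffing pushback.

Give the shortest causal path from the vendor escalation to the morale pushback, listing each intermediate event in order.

the vendor escalation → the staffing pushback
the staffing pushback → the unexpected requirement overrun
the unexpected requirement overrun → the communication pushback
the communication pushback → the unexpected morale miscommunication
the unexpected morale miscommunication → the morale pushback
Length: 5 steps.

the vendor escalation → the staffing pushback → the unexpected requirement overrun → the communication pushback → the unexpected morale miscommunication → the morale pushback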